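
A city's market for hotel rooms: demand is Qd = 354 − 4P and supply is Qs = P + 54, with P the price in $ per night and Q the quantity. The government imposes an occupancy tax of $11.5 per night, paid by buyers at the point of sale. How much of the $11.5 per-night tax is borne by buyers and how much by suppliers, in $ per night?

Without the tax, 354 − 4P = P + 54 gives 5P = 300, so P* = $60 and Q* = 114.
With the tax collected from buyers, demand (in seller-price terms) shifts: Qd = 354 − 4(P + 11.5).
New equilibrium: buyers pay $62.3, suppliers receive $50.8, Q = 104.8. (Wedge: Pb − Ps = 11.5.)
Burden on buyers: $2.3; on suppliers: $9.2. (They sum to $11.5.)

Buyers bear $2.3 per night; suppliers bear $9.2 per night.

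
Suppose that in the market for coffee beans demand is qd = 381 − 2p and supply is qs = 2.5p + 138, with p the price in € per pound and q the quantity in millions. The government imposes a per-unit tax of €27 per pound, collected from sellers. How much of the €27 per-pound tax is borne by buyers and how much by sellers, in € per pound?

Without the tax, 381 − 2p = 2.5p + 138 gives 4.5p = 243, so p* = €54 and q* = 273.
With the tax collected from sellers, supply shifts: qs = 2.5(p − 27) + 138.
New equilibrium: buyers pay €69, sellers receive €42, q = 243. (Wedge: pb − ps = 27.)
Burden on buyers: €15; on sellers: €12. (They sum to €27.)

Buyers bear €15 per pound; sellers bear €12 per pound.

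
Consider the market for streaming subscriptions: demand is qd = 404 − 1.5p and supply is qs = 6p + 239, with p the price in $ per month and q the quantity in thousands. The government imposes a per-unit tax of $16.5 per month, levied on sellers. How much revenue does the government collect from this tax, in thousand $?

Without the tax, 404 − 1.5p = 6p + 239 gives 7.5p = 165, so p* = $22 and q* = 371.
With the tax collected from sellers, supply shifts: qs = 6(p − 16.5) + 239.
New equilibrium: buyers pay $35.2, sellers receive $18.7, q = 351.2. (Wedge: pb − ps = 16.5.)
Revenue = t · Q = 16.5 · 351.2 = $5794.8.

Tax revenue = $5794.8 thousand.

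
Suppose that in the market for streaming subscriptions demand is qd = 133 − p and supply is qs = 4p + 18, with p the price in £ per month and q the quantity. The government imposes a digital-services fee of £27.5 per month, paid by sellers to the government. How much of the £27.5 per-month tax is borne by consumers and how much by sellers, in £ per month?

Consumers bear £22 per month; sellers bear £5.5 per month.

Without the tax, 133 − p = 4p + 18 gives 5p = 115, so p* = £23 and q* = 110.
With the tax collected from sellers, supply shifts: qs = 4(p − 27.5) + 18.
Solving gives q = 88 with consumers paying £45 and sellers receiving £17.5 (the £27.5 wedge).
Burden on consumers: £22; on sellers: £5.5. (They sum to £27.5.)
The less price-elastic side of the market bears the larger share of a per-unit tax.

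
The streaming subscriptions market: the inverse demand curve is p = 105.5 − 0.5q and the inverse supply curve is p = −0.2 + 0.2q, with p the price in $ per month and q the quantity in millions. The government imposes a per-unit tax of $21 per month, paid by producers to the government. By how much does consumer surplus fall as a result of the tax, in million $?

Consumer surplus falls by $2040 million.

Rewrite in direct form: qd = 211 − 2p and qs = 5p + 1.
Without the tax, 211 − 2p = 5p + 1 gives 7p = 210, so p* = $30 and q* = 151.
With the tax collected from producers, supply shifts: qs = 5(p − 21) + 1.
Solving gives q = 121 with buyers paying $45 and producers receiving $24 (the $21 wedge).
ΔCS is the trapezoid between Q = 121 and Q = 151 of height $15: ½ · (151 + 121) · 15 = $2040.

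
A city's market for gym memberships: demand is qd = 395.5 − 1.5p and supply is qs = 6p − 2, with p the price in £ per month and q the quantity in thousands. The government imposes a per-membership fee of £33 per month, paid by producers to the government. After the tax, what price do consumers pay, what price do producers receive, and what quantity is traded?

Consumers pay £79.4; producers receive £46.4; quantity = 276.4.

Before the tax: set 395.5 − 1.5p = 6p − 2 → p* = £53, q* = 316.
With the tax collected from producers, supply shifts: qs = 6(p − 33) − 2.
New equilibrium: consumers pay £79.4, producers receive £46.4, q = 276.4. (Wedge: pb − ps = 33.)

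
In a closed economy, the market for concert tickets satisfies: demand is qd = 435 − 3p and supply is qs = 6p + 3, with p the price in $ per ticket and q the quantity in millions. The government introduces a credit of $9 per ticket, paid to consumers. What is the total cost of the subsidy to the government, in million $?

Before the subsidy: set 435 − 3p = 6p + 3 → p* = $48, q* = 291.
With a per-unit subsidy paid to consumers, each effectively pays p − 9, so demand becomes qd = 435 − 3(p − 9).
Solving gives q = 309 with consumers paying $42 and sellers receiving $51 (the $9 wedge).
Outlay = t · Q = 9 · 309 = $2781.

Government outlay = $2781 million.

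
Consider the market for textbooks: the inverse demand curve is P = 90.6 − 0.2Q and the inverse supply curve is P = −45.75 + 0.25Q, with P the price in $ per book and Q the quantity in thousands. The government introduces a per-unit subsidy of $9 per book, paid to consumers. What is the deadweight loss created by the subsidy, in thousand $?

Deadweight loss = $90 thousand.

Rewrite in direct form: Qd = 453 − 5P and Qs = 4P + 183.
Without the subsidy, 453 − 5P = 4P + 183 gives 9P = 270, so P* = $30 and Q* = 303.
With a per-unit subsidy paid to consumers, each effectively pays P − 9, so demand becomes Qd = 453 − 5(P − 9).
Solving gives Q = 323 with consumers paying $26 and suppliers receiving $35 (the $9 wedge).
Quantity rises by |ΔQ| = |303 − 323| = 20.
DWL = ½ · t · |ΔQ| = ½ · 9 · 20 = $90.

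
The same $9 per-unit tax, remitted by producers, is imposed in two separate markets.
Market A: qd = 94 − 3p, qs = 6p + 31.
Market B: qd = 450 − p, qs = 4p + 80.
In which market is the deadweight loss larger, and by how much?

Market A, by $48.6.

Market A: pre-tax p* = $7, q* = 73; post-tax q = 55; deadweight loss = $81.
Market B: pre-tax p* = $74, q* = 376; post-tax q = 368.8; deadweight loss = $32.4.
Difference: $81 vs $32.4 → market A is larger by $48.6.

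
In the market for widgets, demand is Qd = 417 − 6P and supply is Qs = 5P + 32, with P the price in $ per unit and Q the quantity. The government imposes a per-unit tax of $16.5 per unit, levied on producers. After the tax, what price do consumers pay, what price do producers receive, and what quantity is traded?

Consumers pay $42.5; producers receive $26; quantity = 162.

Without the tax, 417 − 6P = 5P + 32 gives 11P = 385, so P* = $35 and Q* = 207.
With the tax collected from producers, supply shifts: Qs = 5(P − 16.5) + 32.
Solving gives Q = 162 with consumers paying $42.5 and producers receiving $26 (the $16.5 wedge).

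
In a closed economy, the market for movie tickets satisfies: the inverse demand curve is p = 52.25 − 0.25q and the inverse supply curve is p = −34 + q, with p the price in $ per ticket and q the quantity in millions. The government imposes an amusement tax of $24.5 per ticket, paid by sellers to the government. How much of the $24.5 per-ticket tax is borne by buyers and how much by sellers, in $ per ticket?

Buyers bear $4.9 per ticket; sellers bear $19.6 per ticket.

Rewrite in direct form: qd = 209 − 4p and qs = p + 34.
Before the tax: set 209 − 4p = p + 34 → p* = $35, q* = 69.
With the tax collected from sellers, supply shifts: qs = (p − 24.5) + 34.
Solving gives q = 49.4 with buyers paying $39.9 and sellers receiving $15.4 (the $24.5 wedge).
Burden on buyers: $4.9; on sellers: $19.6. (They sum to $24.5.)
The less price-elastic side of the market bears the larger share of a per-unit tax.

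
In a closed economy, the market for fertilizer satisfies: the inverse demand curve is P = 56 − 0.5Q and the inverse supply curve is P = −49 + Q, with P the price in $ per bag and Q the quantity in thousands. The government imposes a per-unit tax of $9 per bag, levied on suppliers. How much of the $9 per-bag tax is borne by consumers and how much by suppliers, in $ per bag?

Rewrite in direct form: Qd = 112 − 2P and Qs = P + 49.
Before the tax: set 112 − 2P = P + 49 → P* = $21, Q* = 70.
With the tax collected from suppliers, supply shifts: Qs = (P − 9) + 49.
Solving gives Q = 64 with consumers paying $24 and suppliers receiving $15 (the $9 wedge).
Burden on consumers: $3; on suppliers: $6. (They sum to $9.)
The less price-elastic side of the market bears the larger share of a per-unit tax.

Consumers bear $3 per bag; suppliers bear $6 per bag.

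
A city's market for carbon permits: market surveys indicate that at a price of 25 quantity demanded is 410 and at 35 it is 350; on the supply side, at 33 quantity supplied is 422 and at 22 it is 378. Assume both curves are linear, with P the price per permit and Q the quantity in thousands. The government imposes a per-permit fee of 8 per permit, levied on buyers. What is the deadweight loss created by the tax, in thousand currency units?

Deadweight loss = 76.8 thousand.

Demand slope: (350 − 410)/(35 − 25) = -6, so Qd = 560 − 6P.
Supply slope: (378 − 422)/(22 − 33) = 4, so Qs = 4P + 290.
Before the tax: set 560 − 6P = 4P + 290 → P* = 27, Q* = 398.
With the tax collected from buyers, demand (in seller-price terms) shifts: Qd = 560 − 6(P + 8).
New equilibrium: buyers pay 30.2, producers receive 22.2, Q = 378.8. (Wedge: Pb − Ps = 8.)
Quantity falls by |ΔQ| = |398 − 378.8| = 19.2.
DWL = ½ · t · |ΔQ| = ½ · 8 · 19.2 = 76.8.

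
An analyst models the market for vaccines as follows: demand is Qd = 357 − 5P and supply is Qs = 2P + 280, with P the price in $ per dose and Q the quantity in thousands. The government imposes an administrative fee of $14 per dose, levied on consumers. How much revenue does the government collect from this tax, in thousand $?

Tax revenue = $3948 thousand.

Before the tax: set 357 − 5P = 2P + 280 → P* = $11, Q* = 302.
With the tax collected from consumers, demand (in seller-price terms) shifts: Qd = 357 − 5(P + 14).
Solving gives Q = 282 with consumers paying $15 and sellers receiving $1 (the $14 wedge).
Revenue = t · Q = 14 · 282 = $3948.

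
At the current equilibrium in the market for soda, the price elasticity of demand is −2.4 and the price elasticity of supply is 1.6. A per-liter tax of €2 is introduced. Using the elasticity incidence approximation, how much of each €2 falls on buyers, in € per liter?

Buyers bear ≈ €0.8 per liter.

Incidence ratio: buyers' share ≈ εs / (εs + |εd|) = 1.6 / (1.6 + 2.4) = 0.4.
So buyers bear ≈ 0.4 × €2 = €0.8; sellers bear €1.2.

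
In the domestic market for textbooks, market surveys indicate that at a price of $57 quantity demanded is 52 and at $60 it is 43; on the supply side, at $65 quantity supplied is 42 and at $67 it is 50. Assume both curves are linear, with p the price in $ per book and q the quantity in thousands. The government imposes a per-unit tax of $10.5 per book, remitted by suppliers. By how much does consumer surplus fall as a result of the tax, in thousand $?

Consumer surplus falls by $150 thousand.

Demand slope: (43 − 52)/(60 − 57) = -3, so qd = 223 − 3p.
Supply slope: (50 − 42)/(67 − 65) = 4, so qs = 4p − 218.
Without the tax, 223 − 3p = 4p − 218 gives 7p = 441, so p* = $63 and q* = 34.
With the tax collected from suppliers, supply shifts: qs = 4(p − 10.5) − 218.
Solving gives q = 16 with consumers paying $69 and suppliers receiving $58.5 (the $10.5 wedge).
ΔCS is the trapezoid between Q = 16 and Q = 34 of height $6: ½ · (34 + 16) · 6 = $150.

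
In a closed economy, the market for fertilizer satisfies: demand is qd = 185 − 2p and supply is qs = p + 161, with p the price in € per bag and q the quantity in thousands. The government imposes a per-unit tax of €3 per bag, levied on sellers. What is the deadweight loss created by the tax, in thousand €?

Deadweight loss = €3 thousand.

Without the tax, 185 − 2p = p + 161 gives 3p = 24, so p* = €8 and q* = 169.
With the tax collected from sellers, supply shifts: qs = (p − 3) + 161.
Solving gives q = 167 with buyers paying €9 and sellers receiving €6 (the €3 wedge).
Quantity falls by |ΔQ| = |169 − 167| = 2.
DWL = ½ · t · |ΔQ| = ½ · 3 · 2 = €3.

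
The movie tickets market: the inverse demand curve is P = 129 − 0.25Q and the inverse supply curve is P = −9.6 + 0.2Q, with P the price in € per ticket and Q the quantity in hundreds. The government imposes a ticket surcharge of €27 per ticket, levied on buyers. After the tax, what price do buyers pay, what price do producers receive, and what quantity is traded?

Rewrite in direct form: Qd = 516 − 4P and Qs = 5P + 48.
Before the tax: set 516 − 4P = 5P + 48 → P* = €52, Q* = 308.
With the tax collected from buyers, demand (in seller-price terms) shifts: Qd = 516 − 4(P + 27).
New equilibrium: buyers pay €67, producers receive €40, Q = 248. (Wedge: Pb − Ps = 27.)

Buyers pay €67; producers receive €40; quantity = 248.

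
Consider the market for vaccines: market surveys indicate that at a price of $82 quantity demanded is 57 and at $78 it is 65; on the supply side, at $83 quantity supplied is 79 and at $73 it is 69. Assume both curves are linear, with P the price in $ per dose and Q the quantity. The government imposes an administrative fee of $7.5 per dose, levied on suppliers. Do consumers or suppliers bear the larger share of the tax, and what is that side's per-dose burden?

Suppliers bear the larger share: $5 per dose.

Demand slope: (65 − 57)/(78 − 82) = -2, so Qd = 221 − 2P.
Supply slope: (69 − 79)/(73 − 83) = 1, so Qs = P − 4.
Before the tax: set 221 − 2P = P − 4 → P* = $75, Q* = 71.
With the tax collected from suppliers, supply shifts: Qs = (P − 7.5) − 4.
New equilibrium: consumers pay $77.5, suppliers receive $70, Q = 66. (Wedge: Pb − Ps = 7.5.)
Per-dose burden: consumers $2.5, suppliers $5.
Suppliers take the larger share because supply is less price-elastic here (demand slope 2 vs supply slope 1).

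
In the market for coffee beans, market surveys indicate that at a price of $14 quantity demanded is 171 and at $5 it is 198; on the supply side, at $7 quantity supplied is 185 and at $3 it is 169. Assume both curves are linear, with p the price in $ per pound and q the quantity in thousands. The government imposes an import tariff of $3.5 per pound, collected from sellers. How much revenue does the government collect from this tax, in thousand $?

Demand slope: (198 − 171)/(5 − 14) = -3, so qd = 213 − 3p.
Supply slope: (169 − 185)/(3 − 7) = 4, so qs = 4p + 157.
Before the tax: set 213 − 3p = 4p + 157 → p* = $8, q* = 189.
With the tax collected from sellers, supply shifts: qs = 4(p − 3.5) + 157.
Solving gives q = 183 with buyers paying $10 and sellers receiving $6.5 (the $3.5 wedge).
Revenue = t · Q = 3.5 · 183 = $640.5.

Tax revenue = $640.5 thousand.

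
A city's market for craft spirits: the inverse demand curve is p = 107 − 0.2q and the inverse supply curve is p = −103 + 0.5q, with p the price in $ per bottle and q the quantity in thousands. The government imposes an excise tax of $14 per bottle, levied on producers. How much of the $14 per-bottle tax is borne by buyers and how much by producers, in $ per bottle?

Buyers bear $4 per bottle; producers bear $10 per bottle.

Inverting to q(p) form: qd = 535 − 5p; qs = 2p + 206.
Without the tax, 535 − 5p = 2p + 206 gives 7p = 329, so p* = $47 and q* = 300.
With the tax collected from producers, supply shifts: qs = 2(p − 14) + 206.
Solving gives q = 280 with buyers paying $51 and producers receiving $37 (the $14 wedge).
Burden on buyers: $4; on producers: $10. (They sum to $14.)
The less price-elastic side of the market bears the larger share of a per-unit tax.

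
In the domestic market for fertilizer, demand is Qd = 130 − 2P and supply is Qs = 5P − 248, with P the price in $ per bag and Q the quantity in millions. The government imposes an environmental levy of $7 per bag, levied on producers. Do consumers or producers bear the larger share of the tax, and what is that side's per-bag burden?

Consumers bear the larger share: $5 per bag.

Before the tax: set 130 − 2P = 5P − 248 → P* = $54, Q* = 22.
With the tax collected from producers, supply shifts: Qs = 5(P − 7) − 248.
Solving gives Q = 12 with consumers paying $59 and producers receiving $52 (the $7 wedge).
Per-bag burden: consumers $5, producers $2.
Consumers take the larger share because demand is less price-elastic here (demand slope 2 vs supply slope 5).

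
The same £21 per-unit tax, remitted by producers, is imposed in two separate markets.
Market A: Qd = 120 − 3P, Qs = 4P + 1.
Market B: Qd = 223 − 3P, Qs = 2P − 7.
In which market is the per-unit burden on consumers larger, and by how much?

Market A: pre-tax P* = £17, Q* = 69; post-tax Q = 33; per-unit burden on consumers = £12.
Market B: pre-tax P* = £46, Q* = 85; post-tax Q = 59.8; per-unit burden on consumers = £8.4.
Difference: £12 vs £8.4 → market A is larger by £3.6.

Market A, by £3.6.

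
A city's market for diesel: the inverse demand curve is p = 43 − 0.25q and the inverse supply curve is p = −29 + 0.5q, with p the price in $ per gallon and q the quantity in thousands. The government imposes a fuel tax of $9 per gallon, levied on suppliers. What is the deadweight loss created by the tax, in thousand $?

Deadweight loss = $54 thousand.

Rewrite in direct form: qd = 172 − 4p and qs = 2p + 58.
Before the tax: set 172 − 4p = 2p + 58 → p* = $19, q* = 96.
With the tax collected from suppliers, supply shifts: qs = 2(p − 9) + 58.
New equilibrium: consumers pay $22, suppliers receive $13, q = 84. (Wedge: pb − ps = 9.)
Quantity falls by |ΔQ| = |96 − 84| = 12.
DWL = ½ · t · |ΔQ| = ½ · 9 · 12 = $54.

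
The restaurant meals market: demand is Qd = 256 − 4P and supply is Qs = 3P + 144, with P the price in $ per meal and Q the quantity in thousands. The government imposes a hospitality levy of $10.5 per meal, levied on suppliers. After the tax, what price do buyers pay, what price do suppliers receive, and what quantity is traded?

Buyers pay $20.5; suppliers receive $10; quantity = 174.

Without the tax, 256 − 4P = 3P + 144 gives 7P = 112, so P* = $16 and Q* = 192.
With the tax collected from suppliers, supply shifts: Qs = 3(P − 10.5) + 144.
New equilibrium: buyers pay $20.5, suppliers receive $10, Q = 174. (Wedge: Pb − Ps = 10.5.)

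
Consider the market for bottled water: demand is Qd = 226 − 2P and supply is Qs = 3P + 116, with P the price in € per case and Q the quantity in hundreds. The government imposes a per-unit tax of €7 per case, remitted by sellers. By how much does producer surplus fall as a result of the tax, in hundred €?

Producer surplus falls by €497.84 hundred.

Without the tax, 226 − 2P = 3P + 116 gives 5P = 110, so P* = €22 and Q* = 182.
With the tax collected from sellers, supply shifts: Qs = 3(P − 7) + 116.
New equilibrium: buyers pay €26.2, sellers receive €19.2, Q = 173.6. (Wedge: Pb − Ps = 7.)
ΔPS is the trapezoid between Q = 173.6 and Q = 182 of height €2.8: ½ · (182 + 173.6) · 2.8 = €497.84.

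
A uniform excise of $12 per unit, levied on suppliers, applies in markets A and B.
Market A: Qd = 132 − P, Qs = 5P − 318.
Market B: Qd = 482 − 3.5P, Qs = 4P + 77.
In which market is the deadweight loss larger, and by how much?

Market A: pre-tax P* = $75, Q* = 57; post-tax Q = 47; deadweight loss = $60.
Market B: pre-tax P* = $54, Q* = 293; post-tax Q = 270.6; deadweight loss = $134.4.
Difference: $60 vs $134.4 → market B is larger by $74.4.

Market B, by $74.4.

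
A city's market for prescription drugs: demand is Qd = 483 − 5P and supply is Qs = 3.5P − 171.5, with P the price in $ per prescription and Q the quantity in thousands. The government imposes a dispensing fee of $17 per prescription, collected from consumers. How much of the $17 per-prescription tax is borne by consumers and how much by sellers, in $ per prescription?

Without the tax, 483 − 5P = 3.5P − 171.5 gives 8.5P = 654.5, so P* = $77 and Q* = 98.
With the tax collected from consumers, demand (in seller-price terms) shifts: Qd = 483 − 5(P + 17).
New equilibrium: consumers pay $84, sellers receive $67, Q = 63. (Wedge: Pb − Ps = 17.)
Burden on consumers: $7; on sellers: $10. (They sum to $17.)

Consumers bear $7 per prescription; sellers bear $10 per prescription.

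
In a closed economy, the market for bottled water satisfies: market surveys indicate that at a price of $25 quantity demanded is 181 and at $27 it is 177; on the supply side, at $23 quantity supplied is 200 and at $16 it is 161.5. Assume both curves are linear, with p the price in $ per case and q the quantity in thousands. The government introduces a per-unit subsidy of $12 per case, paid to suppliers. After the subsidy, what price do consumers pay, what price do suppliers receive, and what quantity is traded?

Demand slope: (177 − 181)/(27 − 25) = -2, so qd = 231 − 2p.
Supply slope: (161.5 − 200)/(16 − 23) = 5.5, so qs = 5.5p + 73.5.
Without the subsidy, 231 − 2p = 5.5p + 73.5 gives 7.5p = 157.5, so p* = $21 and q* = 189.
With a per-unit subsidy paid to suppliers, each receives p + 12 per unit sold, so supply becomes qs = 5.5(p + 12) + 73.5.
Solving gives q = 206.6 with consumers paying $12.2 and suppliers receiving $24.2 (the $12 wedge).

Consumers pay $12.2; suppliers receive $24.2; quantity = 206.6.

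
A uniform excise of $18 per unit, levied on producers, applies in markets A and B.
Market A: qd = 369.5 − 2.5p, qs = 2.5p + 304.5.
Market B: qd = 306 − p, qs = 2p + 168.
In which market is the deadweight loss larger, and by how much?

Market A: pre-tax p* = $13, q* = 337; post-tax q = 314.5; deadweight loss = $202.5.
Market B: pre-tax p* = $46, q* = 260; post-tax q = 248; deadweight loss = $108.
Difference: $202.5 vs $108 → market A is larger by $94.5.

Market A, by $94.5.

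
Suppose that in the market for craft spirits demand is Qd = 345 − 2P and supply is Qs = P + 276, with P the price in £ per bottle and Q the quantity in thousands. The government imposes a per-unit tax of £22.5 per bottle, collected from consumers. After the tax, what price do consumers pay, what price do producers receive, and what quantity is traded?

Consumers pay £30.5; producers receive £8; quantity = 284.

Without the tax, 345 − 2P = P + 276 gives 3P = 69, so P* = £23 and Q* = 299.
With the tax collected from consumers, demand (in seller-price terms) shifts: Qd = 345 − 2(P + 22.5).
New equilibrium: consumers pay £30.5, producers receive £8, Q = 284. (Wedge: Pb − Ps = 22.5.)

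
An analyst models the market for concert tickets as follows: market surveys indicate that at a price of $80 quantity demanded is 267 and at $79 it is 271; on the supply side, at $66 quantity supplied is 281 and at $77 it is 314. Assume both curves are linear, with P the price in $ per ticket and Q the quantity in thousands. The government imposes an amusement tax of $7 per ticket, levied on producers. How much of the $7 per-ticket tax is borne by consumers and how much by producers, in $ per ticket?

Consumers bear $3 per ticket; producers bear $4 per ticket.

Demand slope: (271 − 267)/(79 − 80) = -4, so Qd = 587 − 4P.
Supply slope: (314 − 281)/(77 − 66) = 3, so Qs = 3P + 83.
Before the tax: set 587 − 4P = 3P + 83 → P* = $72, Q* = 299.
With the tax collected from producers, supply shifts: Qs = 3(P − 7) + 83.
New equilibrium: consumers pay $75, producers receive $68, Q = 287. (Wedge: Pb − Ps = 7.)
Burden on consumers: $3; on producers: $4. (They sum to $7.)
The less price-elastic side of the market bears the larger share of a per-unit tax.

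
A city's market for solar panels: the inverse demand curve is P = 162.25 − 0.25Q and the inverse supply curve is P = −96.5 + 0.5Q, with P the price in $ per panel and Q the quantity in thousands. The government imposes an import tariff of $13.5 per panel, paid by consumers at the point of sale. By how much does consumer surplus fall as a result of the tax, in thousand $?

Consumer surplus falls by $1512 thousand.

Rewrite in direct form: Qd = 649 − 4P and Qs = 2P + 193.
Without the tax, 649 − 4P = 2P + 193 gives 6P = 456, so P* = $76 and Q* = 345.
With the tax collected from consumers, demand (in seller-price terms) shifts: Qd = 649 − 4(P + 13.5).
New equilibrium: consumers pay $80.5, suppliers receive $67, Q = 327. (Wedge: Pb − Ps = 13.5.)
ΔCS is the trapezoid between Q = 327 and Q = 345 of height $4.5: ½ · (345 + 327) · 4.5 = $1512.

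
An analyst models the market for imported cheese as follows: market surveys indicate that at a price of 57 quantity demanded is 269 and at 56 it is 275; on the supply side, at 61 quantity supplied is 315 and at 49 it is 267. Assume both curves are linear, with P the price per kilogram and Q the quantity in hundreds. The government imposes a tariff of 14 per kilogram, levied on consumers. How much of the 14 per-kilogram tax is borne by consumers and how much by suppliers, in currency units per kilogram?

Consumers bear 5.6 per kilogram; suppliers bear 8.4 per kilogram.

Demand slope: (275 − 269)/(56 − 57) = -6, so Qd = 611 − 6P.
Supply slope: (267 − 315)/(49 − 61) = 4, so Qs = 4P + 71.
Before the tax: set 611 − 6P = 4P + 71 → P* = 54, Q* = 287.
With the tax collected from consumers, demand (in seller-price terms) shifts: Qd = 611 − 6(P + 14).
New equilibrium: consumers pay 59.6, suppliers receive 45.6, Q = 253.4. (Wedge: Pb − Ps = 14.)
Burden on consumers: 5.6; on suppliers: 8.4. (They sum to 14.)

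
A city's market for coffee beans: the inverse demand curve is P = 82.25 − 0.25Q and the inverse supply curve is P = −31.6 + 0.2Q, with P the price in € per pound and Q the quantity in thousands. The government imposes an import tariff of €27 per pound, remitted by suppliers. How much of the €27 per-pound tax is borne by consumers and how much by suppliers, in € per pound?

Rewrite in direct form: Qd = 329 − 4P and Qs = 5P + 158.
Before the tax: set 329 − 4P = 5P + 158 → P* = €19, Q* = 253.
With the tax collected from suppliers, supply shifts: Qs = 5(P − 27) + 158.
New equilibrium: consumers pay €34, suppliers receive €7, Q = 193. (Wedge: Pb − Ps = 27.)
Burden on consumers: €15; on suppliers: €12. (They sum to €27.)
The less price-elastic side of the market bears the larger share of a per-unit tax.

Consumers bear €15 per pound; suppliers bear €12 per pound.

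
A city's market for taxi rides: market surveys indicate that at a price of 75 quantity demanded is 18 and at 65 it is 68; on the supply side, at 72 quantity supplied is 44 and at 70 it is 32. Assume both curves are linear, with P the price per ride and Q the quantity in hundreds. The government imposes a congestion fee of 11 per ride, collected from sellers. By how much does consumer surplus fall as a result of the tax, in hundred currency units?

Consumer surplus falls by 138 hundred.

Demand slope: (68 − 18)/(65 − 75) = -5, so Qd = 393 − 5P.
Supply slope: (32 − 44)/(70 − 72) = 6, so Qs = 6P − 388.
Before the tax: set 393 − 5P = 6P − 388 → P* = 71, Q* = 38.
With the tax collected from sellers, supply shifts: Qs = 6(P − 11) − 388.
New equilibrium: buyers pay 77, sellers receive 66, Q = 8. (Wedge: Pb − Ps = 11.)
ΔCS is the trapezoid between Q = 8 and Q = 38 of height 6: ½ · (38 + 8) · 6 = 138.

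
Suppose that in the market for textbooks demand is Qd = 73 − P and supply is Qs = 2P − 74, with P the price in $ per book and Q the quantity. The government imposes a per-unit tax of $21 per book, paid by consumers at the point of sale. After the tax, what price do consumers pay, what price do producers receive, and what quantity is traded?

Before the tax: set 73 − P = 2P − 74 → P* = $49, Q* = 24.
With the tax collected from consumers, demand (in seller-price terms) shifts: Qd = 73 − (P + 21).
Solving gives Q = 10 with consumers paying $63 and producers receiving $42 (the $21 wedge).
The less price-elastic side of the market bears the larger share of a per-unit tax.

Consumers pay $63; producers receive $42; quantity = 10.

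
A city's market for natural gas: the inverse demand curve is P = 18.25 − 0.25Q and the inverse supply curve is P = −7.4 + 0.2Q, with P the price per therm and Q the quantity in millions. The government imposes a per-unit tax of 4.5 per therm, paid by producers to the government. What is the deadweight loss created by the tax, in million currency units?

Inverting to Q(P) form: Qd = 73 − 4P; Qs = 5P + 37.
Before the tax: set 73 − 4P = 5P + 37 → P* = 4, Q* = 57.
With the tax collected from producers, supply shifts: Qs = 5(P − 4.5) + 37.
Solving gives Q = 47 with buyers paying 6.5 and producers receiving 2 (the 4.5 wedge).
Quantity falls by |ΔQ| = |57 − 47| = 10.
DWL = ½ · t · |ΔQ| = ½ · 4.5 · 10 = 22.5.

Deadweight loss = 22.5 million.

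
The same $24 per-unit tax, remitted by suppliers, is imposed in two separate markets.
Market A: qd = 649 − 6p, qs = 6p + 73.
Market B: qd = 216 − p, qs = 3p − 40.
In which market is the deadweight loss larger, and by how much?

Market A: pre-tax p* = $48, q* = 361; post-tax q = 289; deadweight loss = $864.
Market B: pre-tax p* = $64, q* = 152; post-tax q = 134; deadweight loss = $216.
Difference: $864 vs $216 → market A is larger by $648.

Market A, by $648.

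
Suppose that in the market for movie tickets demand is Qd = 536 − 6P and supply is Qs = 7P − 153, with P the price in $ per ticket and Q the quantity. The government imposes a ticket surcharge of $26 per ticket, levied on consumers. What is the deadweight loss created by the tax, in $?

Deadweight loss = $1092.

Before the tax: set 536 − 6P = 7P − 153 → P* = $53, Q* = 218.
With the tax collected from consumers, demand (in seller-price terms) shifts: Qd = 536 − 6(P + 26).
Solving gives Q = 134 with consumers paying $67 and sellers receiving $41 (the $26 wedge).
Quantity falls by |ΔQ| = |218 − 134| = 84.
DWL = ½ · t · |ΔQ| = ½ · 26 · 84 = $1092.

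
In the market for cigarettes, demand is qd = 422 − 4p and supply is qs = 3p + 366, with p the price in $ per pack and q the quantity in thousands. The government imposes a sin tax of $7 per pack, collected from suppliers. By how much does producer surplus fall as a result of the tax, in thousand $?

Producer surplus falls by $1536 thousand.

Without the tax, 422 − 4p = 3p + 366 gives 7p = 56, so p* = $8 and q* = 390.
With the tax collected from suppliers, supply shifts: qs = 3(p − 7) + 366.
New equilibrium: buyers pay $11, suppliers receive $4, q = 378. (Wedge: pb − ps = 7.)
ΔPS is the trapezoid between Q = 378 and Q = 390 of height $4: ½ · (390 + 378) · 4 = $1536.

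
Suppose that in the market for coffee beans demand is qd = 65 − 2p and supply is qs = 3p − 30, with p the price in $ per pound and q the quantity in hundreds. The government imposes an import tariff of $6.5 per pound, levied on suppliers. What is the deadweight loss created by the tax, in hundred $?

Deadweight loss = $25.35 hundred.

Before the tax: set 65 − 2p = 3p − 30 → p* = $19, q* = 27.
With the tax collected from suppliers, supply shifts: qs = 3(p − 6.5) − 30.
New equilibrium: buyers pay $22.9, suppliers receive $16.4, q = 19.2. (Wedge: pb − ps = 6.5.)
Quantity falls by |ΔQ| = |27 − 19.2| = 7.8.
DWL = ½ · t · |ΔQ| = ½ · 6.5 · 7.8 = $25.35.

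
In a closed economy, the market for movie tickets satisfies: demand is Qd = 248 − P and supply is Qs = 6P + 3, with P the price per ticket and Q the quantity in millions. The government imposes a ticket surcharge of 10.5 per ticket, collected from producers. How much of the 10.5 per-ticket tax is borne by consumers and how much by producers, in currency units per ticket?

Without the tax, 248 − P = 6P + 3 gives 7P = 245, so P* = 35 and Q* = 213.
With the tax collected from producers, supply shifts: Qs = 6(P − 10.5) + 3.
Solving gives Q = 204 with consumers paying 44 and producers receiving 33.5 (the 10.5 wedge).
Burden on consumers: 9; on producers: 1.5. (They sum to 10.5.)
The less price-elastic side of the market bears the larger share of a per-unit tax.

Consumers bear 9 per ticket; producers bear 1.5 per ticket.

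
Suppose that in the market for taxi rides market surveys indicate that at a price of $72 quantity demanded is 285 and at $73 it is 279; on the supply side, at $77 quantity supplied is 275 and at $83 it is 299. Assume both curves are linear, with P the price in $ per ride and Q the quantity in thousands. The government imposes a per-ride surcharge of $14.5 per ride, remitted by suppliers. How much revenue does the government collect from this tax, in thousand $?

Tax revenue = $3366.9 thousand.

Demand slope: (279 − 285)/(73 − 72) = -6, so Qd = 717 − 6P.
Supply slope: (299 − 275)/(83 − 77) = 4, so Qs = 4P − 33.
Without the tax, 717 − 6P = 4P − 33 gives 10P = 750, so P* = $75 and Q* = 267.
With the tax collected from suppliers, supply shifts: Qs = 4(P − 14.5) − 33.
Solving gives Q = 232.2 with buyers paying $80.8 and suppliers receiving $66.3 (the $14.5 wedge).
Revenue = t · Q = 14.5 · 232.2 = $3366.9.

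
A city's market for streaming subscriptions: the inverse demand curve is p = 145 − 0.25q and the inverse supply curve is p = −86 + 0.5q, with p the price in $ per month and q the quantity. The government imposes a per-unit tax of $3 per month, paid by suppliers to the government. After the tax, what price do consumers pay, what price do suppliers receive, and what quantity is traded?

Inverting to q(p) form: qd = 580 − 4p; qs = 2p + 172.
Before the tax: set 580 − 4p = 2p + 172 → p* = $68, q* = 308.
With the tax collected from suppliers, supply shifts: qs = 2(p − 3) + 172.
Solving gives q = 304 with consumers paying $69 and suppliers receiving $66 (the $3 wedge).

Consumers pay $69; suppliers receive $66; quantity = 304.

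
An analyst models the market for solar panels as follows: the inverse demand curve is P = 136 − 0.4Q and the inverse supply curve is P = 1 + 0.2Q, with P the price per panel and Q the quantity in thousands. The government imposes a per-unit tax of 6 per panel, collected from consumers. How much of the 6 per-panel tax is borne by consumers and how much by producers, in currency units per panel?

Rewrite in direct form: Qd = 340 − 2.5P and Qs = 5P − 5.
Without the tax, 340 − 2.5P = 5P − 5 gives 7.5P = 345, so P* = 46 and Q* = 225.
With the tax collected from consumers, demand (in seller-price terms) shifts: Qd = 340 − 2.5(P + 6).
New equilibrium: consumers pay 50, producers receive 44, Q = 215. (Wedge: Pb − Ps = 6.)
Burden on consumers: 4; on producers: 2. (They sum to 6.)

Consumers bear 4 per panel; producers bear 2 per panel.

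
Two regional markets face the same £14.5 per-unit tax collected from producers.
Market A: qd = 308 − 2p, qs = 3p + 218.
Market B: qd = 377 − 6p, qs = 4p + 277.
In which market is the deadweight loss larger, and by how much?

Market A: pre-tax p* = £18, q* = 272; post-tax q = 254.6; deadweight loss = £126.15.
Market B: pre-tax p* = £10, q* = 317; post-tax q = 282.2; deadweight loss = £252.3.
Difference: £126.15 vs £252.3 → market B is larger by £126.15.

Market B, by £126.15.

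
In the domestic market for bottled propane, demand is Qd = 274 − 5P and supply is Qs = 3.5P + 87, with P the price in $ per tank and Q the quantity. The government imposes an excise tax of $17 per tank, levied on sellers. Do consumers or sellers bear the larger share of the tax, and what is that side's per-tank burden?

Before the tax: set 274 − 5P = 3.5P + 87 → P* = $22, Q* = 164.
With the tax collected from sellers, supply shifts: Qs = 3.5(P − 17) + 87.
Solving gives Q = 129 with consumers paying $29 and sellers receiving $12 (the $17 wedge).
Per-tank burden: consumers $7, sellers $10.
Sellers take the larger share because supply is less price-elastic here (demand slope 5 vs supply slope 3.5).
The less price-elastic side of the market bears the larger share of a per-unit tax.

Sellers bear the larger share: $10 per tank.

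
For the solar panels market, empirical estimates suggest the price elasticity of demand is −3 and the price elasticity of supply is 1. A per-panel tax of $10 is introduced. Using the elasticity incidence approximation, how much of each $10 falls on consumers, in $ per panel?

Incidence ratio: consumers' share ≈ εs / (εs + |εd|) = 1 / (1 + 3) = 0.25.
So consumers bear ≈ 0.25 × $10 = $2.5; suppliers bear $7.5.

Consumers bear ≈ $2.5 per panel.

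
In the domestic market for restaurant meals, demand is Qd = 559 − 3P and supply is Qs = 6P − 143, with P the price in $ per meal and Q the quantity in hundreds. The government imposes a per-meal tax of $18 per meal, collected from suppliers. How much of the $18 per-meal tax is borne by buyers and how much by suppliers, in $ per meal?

Without the tax, 559 − 3P = 6P − 143 gives 9P = 702, so P* = $78 and Q* = 325.
With the tax collected from suppliers, supply shifts: Qs = 6(P − 18) − 143.
Solving gives Q = 289 with buyers paying $90 and suppliers receiving $72 (the $18 wedge).
Burden on buyers: $12; on suppliers: $6. (They sum to $18.)
The less price-elastic side of the market bears the larger share of a per-unit tax.

Buyers bear $12 per meal; suppliers bear $6 per meal.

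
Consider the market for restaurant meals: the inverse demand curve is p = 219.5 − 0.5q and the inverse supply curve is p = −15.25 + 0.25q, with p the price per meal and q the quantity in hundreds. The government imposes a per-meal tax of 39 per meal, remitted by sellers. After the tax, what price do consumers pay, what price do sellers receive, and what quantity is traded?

Rewrite in direct form: qd = 439 − 2p and qs = 4p + 61.
Without the tax, 439 − 2p = 4p + 61 gives 6p = 378, so p* = 63 and q* = 313.
With the tax collected from sellers, supply shifts: qs = 4(p − 39) + 61.
Solving gives q = 261 with consumers paying 89 and sellers receiving 50 (the 39 wedge).
The less price-elastic side of the market bears the larger share of a per-unit tax.

Consumers pay 89; sellers receive 50; quantity = 261.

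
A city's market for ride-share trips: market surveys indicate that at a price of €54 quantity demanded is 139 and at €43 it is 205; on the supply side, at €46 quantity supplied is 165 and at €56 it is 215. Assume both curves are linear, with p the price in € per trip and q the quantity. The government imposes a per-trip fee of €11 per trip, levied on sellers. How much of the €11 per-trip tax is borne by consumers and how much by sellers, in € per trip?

Consumers bear €5 per trip; sellers bear €6 per trip.

Demand slope: (205 − 139)/(43 − 54) = -6, so qd = 463 − 6p.
Supply slope: (215 − 165)/(56 − 46) = 5, so qs = 5p − 65.
Without the tax, 463 − 6p = 5p − 65 gives 11p = 528, so p* = €48 and q* = 175.
With the tax collected from sellers, supply shifts: qs = 5(p − 11) − 65.
New equilibrium: consumers pay €53, sellers receive €42, q = 145. (Wedge: pb − ps = 11.)
Burden on consumers: €5; on sellers: €6. (They sum to €11.)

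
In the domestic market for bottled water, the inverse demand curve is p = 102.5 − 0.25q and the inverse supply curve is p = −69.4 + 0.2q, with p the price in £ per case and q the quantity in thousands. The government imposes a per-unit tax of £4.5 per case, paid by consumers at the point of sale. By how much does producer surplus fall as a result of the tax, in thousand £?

Producer surplus falls by £754 thousand.

Inverting to q(p) form: qd = 410 − 4p; qs = 5p + 347.
Before the tax: set 410 − 4p = 5p + 347 → p* = £7, q* = 382.
With the tax collected from consumers, demand (in seller-price terms) shifts: qd = 410 − 4(p + 4.5).
New equilibrium: consumers pay £9.5, producers receive £5, q = 372. (Wedge: pb − ps = 4.5.)
ΔPS is the trapezoid between Q = 372 and Q = 382 of height £2: ½ · (382 + 372) · 2 = £754.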